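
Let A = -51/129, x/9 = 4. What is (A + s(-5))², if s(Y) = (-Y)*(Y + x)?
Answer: 44195904/1849 ≈ 23903.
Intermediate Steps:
x = 36 (x = 9*4 = 36)
s(Y) = -Y*(36 + Y) (s(Y) = (-Y)*(Y + 36) = (-Y)*(36 + Y) = -Y*(36 + Y))
A = -17/43 (A = -51*1/129 = -17/43 ≈ -0.39535)
(A + s(-5))² = (-17/43 - 1*(-5)*(36 - 5))² = (-17/43 - 1*(-5)*31)² = (-17/43 + 155)² = (6648/43)² = 44195904/1849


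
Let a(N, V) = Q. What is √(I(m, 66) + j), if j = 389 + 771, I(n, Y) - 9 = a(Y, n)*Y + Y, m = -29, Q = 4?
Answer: √1499 ≈ 38.717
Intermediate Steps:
a(N, V) = 4
I(n, Y) = 9 + 5*Y (I(n, Y) = 9 + (4*Y + Y) = 9 + 5*Y)
j = 1160
√(I(m, 66) + j) = √((9 + 5*66) + 1160) = √((9 + 330) + 1160) = √(339 + 1160) = √1499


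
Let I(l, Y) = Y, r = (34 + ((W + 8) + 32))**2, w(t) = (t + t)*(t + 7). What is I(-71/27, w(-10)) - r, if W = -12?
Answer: -3784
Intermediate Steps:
w(t) = 2*t*(7 + t) (w(t) = (2*t)*(7 + t) = 2*t*(7 + t))
r = 3844 (r = (34 + ((-12 + 8) + 32))**2 = (34 + (-4 + 32))**2 = (34 + 28)**2 = 62**2 = 3844)
I(-71/27, w(-10)) - r = 2*(-10)*(7 - 10) - 1*3844 = 2*(-10)*(-3) - 3844 = 60 - 3844 = -3784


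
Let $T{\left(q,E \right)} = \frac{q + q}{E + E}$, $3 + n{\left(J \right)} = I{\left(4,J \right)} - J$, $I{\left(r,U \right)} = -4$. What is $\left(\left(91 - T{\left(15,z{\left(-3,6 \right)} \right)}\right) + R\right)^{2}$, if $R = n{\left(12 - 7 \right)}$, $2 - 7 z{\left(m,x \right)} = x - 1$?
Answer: $12996$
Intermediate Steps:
$n{\left(J \right)} = -7 - J$ ($n{\left(J \right)} = -3 - \left(4 + J\right) = -7 - J$)
$z{\left(m,x \right)} = \frac{3}{7} - \frac{x}{7}$ ($z{\left(m,x \right)} = \frac{2}{7} - \frac{x - 1}{7} = \frac{2}{7} - \frac{-1 + x}{7} = \frac{2}{7} - \left(- \frac{1}{7} + \frac{x}{7}\right) = \frac{3}{7} - \frac{x}{7}$)
$T{\left(q,E \right)} = \frac{q}{E}$ ($T{\left(q,E \right)} = \frac{2 q}{2 E} = 2 q \frac{1}{2 E} = \frac{q}{E}$)
$R = -12$ ($R = -7 - \left(12 - 7\right) = -7 - 5 = -12$)
$\left(\left(91 - T{\left(15,z{\left(-3,6 \right)} \right)}\right) + R\right)^{2} = \left(\left(91 - \frac{15}{\frac{3}{7} - \frac{6}{7}}\right) - 12\right)^{2} = \left(\left(91 - \frac{15}{- \frac{3}{7}}\right) - 12\right)^{2} = \left(\left(91 - 15 \left(- \frac{7}{3}\right)\right) - 12\right)^{2} = \left(\left(91 - -35\right) - 12\right)^{2} = \left(\left(91 + 35\right) - 12\right)^{2} = \left(126 - 12\right)^{2} = 114^{2} = 12996$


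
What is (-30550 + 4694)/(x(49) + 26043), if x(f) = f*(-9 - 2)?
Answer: -808/797 ≈ -1.0138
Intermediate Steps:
x(f) = -11*f (x(f) = f*(-11) = -11*f)
(-30550 + 4694)/(x(49) + 26043) = (-30550 + 4694)/(-11*49 + 26043) = -25856/(-539 + 26043) = -25856/25504 = -25856*1/25504 = -808/797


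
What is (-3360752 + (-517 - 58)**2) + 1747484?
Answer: -1282643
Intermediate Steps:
(-3360752 + (-517 - 58)**2) + 1747484 = (-3360752 + (-575)**2) + 1747484 = (-3360752 + 330625) + 1747484 = -3030127 + 1747484 = -1282643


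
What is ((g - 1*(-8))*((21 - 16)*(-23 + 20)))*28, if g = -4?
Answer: -1680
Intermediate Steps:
((g - 1*(-8))*((21 - 16)*(-23 + 20)))*28 = ((-4 - 1*(-8))*((21 - 16)*(-23 + 20)))*28 = ((-4 + 8)*(5*(-3)))*28 = (4*(-15))*28 = -60*28 = -1680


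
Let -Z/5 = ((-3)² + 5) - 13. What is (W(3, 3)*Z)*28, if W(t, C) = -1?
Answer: 140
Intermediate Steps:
Z = -5 (Z = -5*(((-3)² + 5) - 13) = -5*((9 + 5) - 13) = -5*(14 - 13) = -5*1 = -5)
(W(3, 3)*Z)*28 = -1*(-5)*28 = 5*28 = 140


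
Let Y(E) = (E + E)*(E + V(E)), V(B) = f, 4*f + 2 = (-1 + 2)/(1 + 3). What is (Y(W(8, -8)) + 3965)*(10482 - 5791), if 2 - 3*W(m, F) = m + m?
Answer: 677638405/36 ≈ 1.8823e+7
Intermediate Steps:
W(m, F) = ⅔ - 2*m/3 (W(m, F) = ⅔ - (m + m)/3 = ⅔ - 2*m/3)
f = -7/16 (f = -½ + ((-1 + 2)/(1 + 3))/4 = -½ + (1/4)/4 = -½ + (1*(¼))/4 = -½ + (¼)*(¼) = -½ + 1/16 = -7/16 ≈ -0.43750)
V(B) = -7/16
Y(E) = 2*E*(-7/16 + E) (Y(E) = (E + E)*(E - 7/16) = (2*E)*(-7/16 + E) = 2*E*(-7/16 + E))
(Y(W(8, -8)) + 3965)*(10482 - 5791) = ((⅔ - ⅔*8)*(-7 + 16*(⅔ - ⅔*8))/8 + 3965)*(10482 - 5791) = ((⅔ - 16/3)*(-7 + 16*(⅔ - 16/3))/8 + 3965)*4691 = ((⅛)*(-14/3)*(-7 + 16*(-14/3)) + 3965)*4691 = ((⅛)*(-14/3)*(-7 - 224/3) + 3965)*4691 = ((⅛)*(-14/3)*(-245/3) + 3965)*4691 = (1715/36 + 3965)*4691 = (144455/36)*4691 = 677638405/36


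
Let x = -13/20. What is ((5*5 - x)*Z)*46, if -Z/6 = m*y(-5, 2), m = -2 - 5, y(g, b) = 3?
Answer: 743337/5 ≈ 1.4867e+5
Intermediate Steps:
m = -7
x = -13/20 (x = -13*1/20 = -13/20 ≈ -0.65000)
Z = 126 (Z = -(-42)*3 = -6*(-21) = 126)
((5*5 - x)*Z)*46 = ((5*5 - 1*(-13/20))*126)*46 = ((25 + 13/20)*126)*46 = ((513/20)*126)*46 = (32319/10)*46 = 743337/5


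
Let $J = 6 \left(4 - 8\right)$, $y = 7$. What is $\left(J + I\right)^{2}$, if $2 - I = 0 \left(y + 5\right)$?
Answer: $484$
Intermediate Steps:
$J = -24$ ($J = 6 \left(-4\right) = -24$)
$I = 2$ ($I = 2 - 0 \left(7 + 5\right) = 2 - 0 \cdot 12 = 2 - 0 = 2 + 0 = 2$)
$\left(J + I\right)^{2} = \left(-24 + 2\right)^{2} = \left(-22\right)^{2} = 484$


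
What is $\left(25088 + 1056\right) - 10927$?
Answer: $15217$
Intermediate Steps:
$\left(25088 + 1056\right) - 10927 = 26144 + \left(-13709 + 2782\right) = 26144 - 10927 = 15217$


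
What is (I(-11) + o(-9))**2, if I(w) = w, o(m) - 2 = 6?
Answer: 9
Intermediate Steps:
o(m) = 8 (o(m) = 2 + 6 = 8)
(I(-11) + o(-9))**2 = (-11 + 8)**2 = (-3)**2 = 9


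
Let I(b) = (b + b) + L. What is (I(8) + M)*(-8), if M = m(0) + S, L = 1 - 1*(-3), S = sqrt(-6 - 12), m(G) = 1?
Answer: -168 - 24*I*sqrt(2) ≈ -168.0 - 33.941*I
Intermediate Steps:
S = 3*I*sqrt(2) (S = sqrt(-18) = 3*I*sqrt(2) ≈ 4.2426*I)
L = 4 (L = 1 + 3 = 4)
I(b) = 4 + 2*b (I(b) = (b + b) + 4 = 2*b + 4 = 4 + 2*b)
M = 1 + 3*I*sqrt(2) ≈ 1.0 + 4.2426*I
(I(8) + M)*(-8) = ((4 + 2*8) + (1 + 3*I*sqrt(2)))*(-8) = ((4 + 16) + (1 + 3*I*sqrt(2)))*(-8) = (20 + (1 + 3*I*sqrt(2)))*(-8) = (21 + 3*I*sqrt(2))*(-8) = -168 - 24*I*sqrt(2)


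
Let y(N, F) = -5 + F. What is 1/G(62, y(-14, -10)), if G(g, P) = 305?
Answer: 1/305 ≈ 0.0032787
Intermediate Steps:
1/G(62, y(-14, -10)) = 1/305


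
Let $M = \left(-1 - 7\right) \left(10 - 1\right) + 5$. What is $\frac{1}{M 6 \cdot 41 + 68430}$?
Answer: $\frac{1}{51948} \approx 1.925 \cdot 10^{-5}$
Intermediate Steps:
$M = -67$ ($M = \left(-8\right) 9 + 5 = -72 + 5 = -67$)
$\frac{1}{M 6 \cdot 41 + 68430} = \frac{1}{\left(-67\right) 6 \cdot 41 + 68430} = \frac{1}{\left(-402\right) 41 + 68430} = \frac{1}{-16482 + 68430} = \frac{1}{51948}$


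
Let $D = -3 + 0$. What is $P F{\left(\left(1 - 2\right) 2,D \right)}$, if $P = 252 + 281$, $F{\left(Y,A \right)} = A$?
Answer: $-1599$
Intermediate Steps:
$D = -3$
$P = 533$
$P F{\left(\left(1 - 2\right) 2,D \right)} = 533 \left(-3\right) = -1599$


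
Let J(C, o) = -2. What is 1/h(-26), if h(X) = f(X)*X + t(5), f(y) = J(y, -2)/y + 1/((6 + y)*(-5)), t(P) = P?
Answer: 50/137 ≈ 0.36496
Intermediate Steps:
f(y) = -2/y - 1/(5*(6 + y)) (f(y) = -2/y + 1/((6 + y)*(-5)) = -2/y - ⅕/(6 + y) = -2/y - 1/(5*(6 + y)))
h(X) = 5 + (-60 - 11*X)/(5*(6 + X)) (h(X) = ((-60 - 11*X)/(5*X*(6 + X)))*X + 5 = (-60 - 11*X)/(5*(6 + X)) + 5 = 5 + (-60 - 11*X)/(5*(6 + X)))
1/h(-26) = 1/(2*(45 + 7*(-26))/(5*(6 - 26))) = 1/((⅖)*(45 - 182)/(-20)) = 1/((⅖)*(-1/20)*(-137)) = 1/(137/50) = 50/137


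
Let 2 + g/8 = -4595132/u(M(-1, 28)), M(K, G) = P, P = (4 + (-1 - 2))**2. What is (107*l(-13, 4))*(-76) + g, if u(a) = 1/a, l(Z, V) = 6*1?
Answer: -36809864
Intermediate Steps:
l(Z, V) = 6
P = 1 (P = (4 - 3)**2 = 1**2 = 1)
M(K, G) = 1
g = -36761072 (g = -16 + 8*(-4595132/(1/1)) = -16 + 8*(-4595132/1) = -16 + 8*(-4595132*1) = -16 + 8*(-4595132) = -16 - 36761056 = -36761072)
(107*l(-13, 4))*(-76) + g = (107*6)*(-76) - 36761072 = 642*(-76) - 36761072 = -48792 - 36761072 = -36809864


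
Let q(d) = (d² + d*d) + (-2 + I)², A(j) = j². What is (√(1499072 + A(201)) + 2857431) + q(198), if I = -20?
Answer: 2936323 + √1539473 ≈ 2.9376e+6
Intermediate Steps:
q(d) = 484 + 2*d² (q(d) = (d² + d*d) + (-2 - 20)² = (d² + d²) + (-22)² = 2*d² + 484 = 484 + 2*d²)
(√(1499072 + A(201)) + 2857431) + q(198) = (√(1499072 + 201²) + 2857431) + (484 + 2*198²) = (√(1499072 + 40401) + 2857431) + (484 + 2*39204) = (√1539473 + 2857431) + (484 + 78408) = (2857431 + √1539473) + 78892 = 2936323 + √1539473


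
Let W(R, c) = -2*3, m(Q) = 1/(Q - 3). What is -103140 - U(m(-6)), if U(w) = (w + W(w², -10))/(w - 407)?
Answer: -377905015/3664 ≈ -1.0314e+5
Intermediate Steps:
m(Q) = 1/(-3 + Q)
W(R, c) = -6
U(w) = (-6 + w)/(-407 + w) (U(w) = (w - 6)/(w - 407) = (-6 + w)/(-407 + w))
-103140 - U(m(-6)) = -103140 - (-6 + 1/(-3 - 6))/(-407 + 1/(-3 - 6)) = -103140 - (-6 + 1/(-9))/(-407 + 1/(-9)) = -103140 - (-6 - ⅑)/(-407 - ⅑) = -103140 - (-55)/((-3664/9)*9) = -103140 - (-9)*(-55)/(3664*9) = -103140 - 1*55/3664 = -103140 - 55/3664 = -377905015/3664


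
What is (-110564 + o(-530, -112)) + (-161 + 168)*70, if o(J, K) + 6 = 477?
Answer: -109603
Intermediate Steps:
o(J, K) = 471 (o(J, K) = -6 + 477 = 471)
(-110564 + o(-530, -112)) + (-161 + 168)*70 = (-110564 + 471) + (-161 + 168)*70 = -110093 + 7*70 = -110093 + 490 = -109603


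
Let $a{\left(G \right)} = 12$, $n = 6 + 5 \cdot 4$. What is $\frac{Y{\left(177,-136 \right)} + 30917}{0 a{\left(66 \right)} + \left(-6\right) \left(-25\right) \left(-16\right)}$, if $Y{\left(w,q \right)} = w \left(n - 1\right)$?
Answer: $- \frac{17671}{1200} \approx -14.726$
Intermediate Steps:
$n = 26$ ($n = 6 + 20 = 26$)
$Y{\left(w,q \right)} = 25 w$ ($Y{\left(w,q \right)} = w \left(26 - 1\right) = w 25 = 25 w$)
$\frac{Y{\left(177,-136 \right)} + 30917}{0 a{\left(66 \right)} + \left(-6\right) \left(-25\right) \left(-16\right)} = \frac{25 \cdot 177 + 30917}{0 \cdot 12 + \left(-6\right) \left(-25\right) \left(-16\right)} = \frac{4425 + 30917}{0 + 150 \left(-16\right)} = \frac{35342}{0 - 2400} = \frac{35342}{-2400} = 35342 \left(- \frac{1}{2400}\right) = - \frac{17671}{1200}$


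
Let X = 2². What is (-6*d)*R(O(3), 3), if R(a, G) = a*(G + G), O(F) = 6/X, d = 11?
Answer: -594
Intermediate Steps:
X = 4
O(F) = 3/2 (O(F) = 6/4 = 6*(¼) = 3/2)
R(a, G) = 2*G*a (R(a, G) = a*(2*G) = 2*G*a)
(-6*d)*R(O(3), 3) = (-6*11)*(2*3*(3/2)) = -66*9 = -594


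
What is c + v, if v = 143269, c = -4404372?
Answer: -4261103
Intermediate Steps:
c + v = -4404372 + 143269 = -4261103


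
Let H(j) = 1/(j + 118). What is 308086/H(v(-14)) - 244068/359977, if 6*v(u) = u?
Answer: 38483643553430/1079931 ≈ 3.5635e+7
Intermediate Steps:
v(u) = u/6
H(j) = 1/(118 + j)
308086/H(v(-14)) - 244068/359977 = 308086/(1/(118 + (⅙)*(-14))) - 244068/359977 = 308086/(1/(118 - 7/3)) - 244068*1/359977 = 308086/(1/(347/3)) - 244068/359977 = 308086/(3/347) - 244068/359977 = 308086*(347/3) - 244068/359977 = 106905842/3 - 244068/359977 = 38483643553430/1079931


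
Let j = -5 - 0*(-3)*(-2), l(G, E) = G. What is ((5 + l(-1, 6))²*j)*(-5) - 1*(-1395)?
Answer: 1795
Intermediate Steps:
j = -5 (j = -5 - 0*(-2) = -5 - 1*0 = -5 + 0 = -5)
((5 + l(-1, 6))²*j)*(-5) - 1*(-1395) = ((5 - 1)²*(-5))*(-5) - 1*(-1395) = (4²*(-5))*(-5) + 1395 = (16*(-5))*(-5) + 1395 = -80*(-5) + 1395 = 400 + 1395 = 1795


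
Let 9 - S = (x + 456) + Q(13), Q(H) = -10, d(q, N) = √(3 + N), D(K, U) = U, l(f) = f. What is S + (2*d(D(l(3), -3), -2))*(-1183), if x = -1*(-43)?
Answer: -2846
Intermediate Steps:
x = 43
S = -480 (S = 9 - ((43 + 456) - 10) = 9 - (499 - 10) = 9 - 1*489 = 9 - 489 = -480)
S + (2*d(D(l(3), -3), -2))*(-1183) = -480 + (2*√(3 - 2))*(-1183) = -480 + (2*√1)*(-1183) = -480 + (2*1)*(-1183) = -480 + 2*(-1183) = -480 - 2366 = -2846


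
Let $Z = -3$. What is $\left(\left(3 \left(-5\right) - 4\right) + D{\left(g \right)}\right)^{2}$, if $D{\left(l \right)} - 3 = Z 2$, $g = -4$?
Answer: $484$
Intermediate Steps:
$D{\left(l \right)} = -3$ ($D{\left(l \right)} = 3 - 6 = -3$)
$\left(\left(3 \left(-5\right) - 4\right) + D{\left(g \right)}\right)^{2} = \left(\left(3 \left(-5\right) - 4\right) - 3\right)^{2} = \left(\left(-15 - 4\right) - 3\right)^{2} = \left(-19 - 3\right)^{2} = \left(-22\right)^{2} = 484$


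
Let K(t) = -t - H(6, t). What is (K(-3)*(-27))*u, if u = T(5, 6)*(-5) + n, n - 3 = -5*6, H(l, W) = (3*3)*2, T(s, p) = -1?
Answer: -8910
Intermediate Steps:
H(l, W) = 18 (H(l, W) = 9*2 = 18)
n = -27 (n = 3 - 5*6 = 3 - 30 = -27)
u = -22 (u = -1*(-5) - 27 = 5 - 27 = -22)
K(t) = -18 - t (K(t) = -t - 1*18 = -t - 18 = -18 - t)
(K(-3)*(-27))*u = ((-18 - 1*(-3))*(-27))*(-22) = ((-18 + 3)*(-27))*(-22) = -15*(-27)*(-22) = 405*(-22) = -8910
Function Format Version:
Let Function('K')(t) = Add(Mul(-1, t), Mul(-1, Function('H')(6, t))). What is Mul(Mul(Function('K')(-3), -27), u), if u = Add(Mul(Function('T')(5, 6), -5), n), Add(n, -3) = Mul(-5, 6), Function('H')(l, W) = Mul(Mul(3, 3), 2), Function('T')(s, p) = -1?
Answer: -8910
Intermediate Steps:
Function('H')(l, W) = 18 (Function('H')(l, W) = Mul(9, 2) = 18)
n = -27 (n = Add(3, Mul(-5, 6)) = Add(3, -30) = -27)
u = -22 (u = Add(Mul(-1, -5), -27) = Add(5, -27) = -22)
Function('K')(t) = Add(-18, Mul(-1, t)) (Function('K')(t) = Add(Mul(-1, t), Mul(-1, 18)) = Add(Mul(-1, t), -18) = Add(-18, Mul(-1, t)))
Mul(Mul(Function('K')(-3), -27), u) = Mul(Mul(Add(-18, Mul(-1, -3)), -27), -22) = Mul(Mul(Add(-18, 3), -27), -22) = Mul(Mul(-15, -27), -22) = Mul(405, -22) = -8910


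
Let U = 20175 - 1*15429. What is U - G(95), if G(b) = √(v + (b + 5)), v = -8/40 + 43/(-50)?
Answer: 4746 - √9894/10 ≈ 4736.1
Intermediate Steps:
v = -53/50 (v = -8*1/40 + 43*(-1/50) = -⅕ - 43/50 = -53/50 ≈ -1.0600)
U = 4746 (U = 20175 - 15429 = 4746)
G(b) = √(197/50 + b) (G(b) = √(-53/50 + (b + 5)) = √(-53/50 + (5 + b)) = √(197/50 + b))
U - G(95) = 4746 - √(394 + 100*95)/10 = 4746 - √(394 + 9500)/10 = 4746 - √9894/10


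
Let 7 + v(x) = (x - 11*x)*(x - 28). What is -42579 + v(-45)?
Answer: -75436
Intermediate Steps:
v(x) = -7 - 10*x*(-28 + x) (v(x) = -7 + (x - 11*x)*(x - 28) = -7 + (-10*x)*(-28 + x) = -7 - 10*x*(-28 + x))
-42579 + v(-45) = -42579 + (-7 - 10*(-45)² + 280*(-45)) = -42579 + (-7 - 10*2025 - 12600) = -42579 + (-7 - 20250 - 12600) = -42579 - 32857 = -75436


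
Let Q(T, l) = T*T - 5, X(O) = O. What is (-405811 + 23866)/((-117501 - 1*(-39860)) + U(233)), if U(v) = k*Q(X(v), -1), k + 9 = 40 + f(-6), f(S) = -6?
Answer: -381945/1279459 ≈ -0.29852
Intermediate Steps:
Q(T, l) = -5 + T² (Q(T, l) = T² - 5 = -5 + T²)
k = 25 (k = -9 + (40 - 6) = -9 + 34 = 25)
U(v) = -125 + 25*v² (U(v) = 25*(-5 + v²) = -125 + 25*v²)
(-405811 + 23866)/((-117501 - 1*(-39860)) + U(233)) = (-405811 + 23866)/((-117501 - 1*(-39860)) + (-125 + 25*233²)) = -381945/((-117501 + 39860) + (-125 + 25*54289)) = -381945/(-77641 + (-125 + 1357225)) = -381945/(-77641 + 1357100) = -381945/1279459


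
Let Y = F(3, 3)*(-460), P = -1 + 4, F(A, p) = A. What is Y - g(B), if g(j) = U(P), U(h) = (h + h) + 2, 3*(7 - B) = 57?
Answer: -1388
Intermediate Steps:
B = -12 (B = 7 - ⅓*57 = 7 - 19 = -12)
P = 3
Y = -1380 (Y = 3*(-460) = -1380)
U(h) = 2 + 2*h (U(h) = 2*h + 2 = 2 + 2*h)
g(j) = 8 (g(j) = 2 + 2*3 = 2 + 6 = 8)
Y - g(B) = -1380 - 1*8 = -1380 - 8 = -1388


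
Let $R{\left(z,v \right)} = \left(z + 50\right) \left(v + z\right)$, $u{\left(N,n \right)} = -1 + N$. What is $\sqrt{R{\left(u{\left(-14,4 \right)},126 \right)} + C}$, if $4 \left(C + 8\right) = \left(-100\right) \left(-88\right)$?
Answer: $\sqrt{6077} \approx 77.955$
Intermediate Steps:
$R{\left(z,v \right)} = \left(50 + z\right) \left(v + z\right)$
$C = 2192$ ($C = -8 + \frac{\left(-100\right) \left(-88\right)}{4} = -8 + \frac{1}{4} \cdot 8800 = -8 + 2200 = 2192$)
$\sqrt{R{\left(u{\left(-14,4 \right)},126 \right)} + C} = \sqrt{\left(\left(-1 - 14\right)^{2} + 50 \cdot 126 + 50 \left(-1 - 14\right) + 126 \left(-1 - 14\right)\right) + 2192} = \sqrt{\left(\left(-15\right)^{2} + 6300 + 50 \left(-15\right) + 126 \left(-15\right)\right) + 2192} = \sqrt{\left(225 + 6300 - 750 - 1890\right) + 2192} = \sqrt{3885 + 2192} = \sqrt{6077}$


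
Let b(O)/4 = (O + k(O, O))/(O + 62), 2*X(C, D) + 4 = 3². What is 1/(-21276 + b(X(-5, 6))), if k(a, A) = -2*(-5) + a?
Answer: -43/914828 ≈ -4.7003e-5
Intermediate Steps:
X(C, D) = 5/2 (X(C, D) = -2 + (½)*3² = -2 + (½)*9 = -2 + 9/2 = 5/2)
k(a, A) = 10 + a
b(O) = 4*(10 + 2*O)/(62 + O) (b(O) = 4*((O + (10 + O))/(O + 62)) = 4*((10 + 2*O)/(62 + O)) = 4*(10 + 2*O)/(62 + O))
1/(-21276 + b(X(-5, 6))) = 1/(-21276 + 8*(5 + 5/2)/(62 + 5/2)) = 1/(-21276 + 8*(15/2)/(129/2)) = 1/(-21276 + 8*(2/129)*(15/2)) = 1/(-21276 + 40/43) = 1/(-914828/43) = -43/914828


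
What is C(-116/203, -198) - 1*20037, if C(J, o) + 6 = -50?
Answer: -20093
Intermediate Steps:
C(J, o) = -56 (C(J, o) = -6 - 50 = -56)
C(-116/203, -198) - 1*20037 = -56 - 1*20037 = -56 - 20037 = -20093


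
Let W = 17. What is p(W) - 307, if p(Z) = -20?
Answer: -327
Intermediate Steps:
p(W) - 307 = -20 - 307 = -327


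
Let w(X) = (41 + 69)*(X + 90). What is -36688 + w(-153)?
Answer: -43618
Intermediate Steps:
w(X) = 9900 + 110*X (w(X) = 110*(90 + X) = 9900 + 110*X)
-36688 + w(-153) = -36688 + (9900 + 110*(-153)) = -36688 + (9900 - 16830) = -36688 - 6930 = -43618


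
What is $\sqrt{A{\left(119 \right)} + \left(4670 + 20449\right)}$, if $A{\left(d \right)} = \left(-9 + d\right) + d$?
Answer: $2 \sqrt{6337} \approx 159.21$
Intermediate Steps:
$A{\left(d \right)} = -9 + 2 d$
$\sqrt{A{\left(119 \right)} + \left(4670 + 20449\right)} = \sqrt{\left(-9 + 2 \cdot 119\right) + \left(4670 + 20449\right)} = \sqrt{\left(-9 + 238\right) + 25119} = \sqrt{229 + 25119} = \sqrt{25348} = 2 \sqrt{6337}$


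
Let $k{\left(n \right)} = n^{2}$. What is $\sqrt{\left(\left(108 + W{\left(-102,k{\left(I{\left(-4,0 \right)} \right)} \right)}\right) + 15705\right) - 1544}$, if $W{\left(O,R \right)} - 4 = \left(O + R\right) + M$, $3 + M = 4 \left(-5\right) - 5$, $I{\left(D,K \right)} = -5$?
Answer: $2 \sqrt{3542} \approx 119.03$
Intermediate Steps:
$M = -28$ ($M = -3 + \left(4 \left(-5\right) - 5\right) = -3 - 25 = -28$)
$W{\left(O,R \right)} = -24 + O + R$ ($W{\left(O,R \right)} = 4 - \left(28 - O - R\right) = 4 + \left(-28 + O + R\right) = -24 + O + R$)
$\sqrt{\left(\left(108 + W{\left(-102,k{\left(I{\left(-4,0 \right)} \right)} \right)}\right) + 15705\right) - 1544} = \sqrt{\left(\left(108 - \left(126 - 25\right)\right) + 15705\right) - 1544} = \sqrt{\left(\left(108 - 101\right) + 15705\right) - 1544} = \sqrt{\left(7 + 15705\right) - 1544} = \sqrt{15712 - 1544} = \sqrt{14168} = 2 \sqrt{3542}$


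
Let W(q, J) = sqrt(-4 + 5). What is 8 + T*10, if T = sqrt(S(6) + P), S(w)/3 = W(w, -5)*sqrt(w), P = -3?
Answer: 8 + 10*sqrt(-3 + 3*sqrt(6)) ≈ 28.853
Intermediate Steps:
W(q, J) = 1 (W(q, J) = sqrt(1) = 1)
S(w) = 3*sqrt(w) (S(w) = 3*(1*sqrt(w)) = 3*sqrt(w))
T = sqrt(-3 + 3*sqrt(6)) (T = sqrt(3*sqrt(6) - 3) = sqrt(-3 + 3*sqrt(6)) ≈ 2.0853)
8 + T*10 = 8 + sqrt(-3 + 3*sqrt(6))*10 = 8 + 10*sqrt(-3 + 3*sqrt(6))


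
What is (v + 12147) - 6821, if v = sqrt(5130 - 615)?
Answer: 5326 + sqrt(4515) ≈ 5393.2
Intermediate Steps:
v = sqrt(4515) ≈ 67.194
(v + 12147) - 6821 = (sqrt(4515) + 12147) - 6821 = (12147 + sqrt(4515)) - 6821 = 5326 + sqrt(4515)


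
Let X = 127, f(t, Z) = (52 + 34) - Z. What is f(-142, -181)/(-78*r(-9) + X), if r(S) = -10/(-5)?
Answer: -267/29 ≈ -9.2069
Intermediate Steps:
r(S) = 2 (r(S) = -10*(-⅕) = 2)
f(t, Z) = 86 - Z
f(-142, -181)/(-78*r(-9) + X) = (86 - 1*(-181))/(-78*2 + 127) = (86 + 181)/(-156 + 127) = 267/(-29) = 267*(-1/29) = -267/29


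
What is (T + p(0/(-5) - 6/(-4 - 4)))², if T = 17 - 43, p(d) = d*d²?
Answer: 2679769/4096 ≈ 654.24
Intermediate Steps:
p(d) = d³
T = -26
(T + p(0/(-5) - 6/(-4 - 4)))² = (-26 + (0/(-5) - 6/(-4 - 4))³)² = (-26 + (0*(-⅕) - 6/(-8))³)² = (-26 + (0 - 6*(-⅛))³)² = (-26 + (0 + ¾)³)² = (-26 + (¾)³)² = (-26 + 27/64)² = (-1637/64)² = 2679769/4096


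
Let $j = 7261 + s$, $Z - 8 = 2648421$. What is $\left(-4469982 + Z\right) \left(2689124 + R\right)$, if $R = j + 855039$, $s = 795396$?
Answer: $-7917963011460$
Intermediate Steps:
$Z = 2648429$ ($Z = 8 + 2648421 = 2648429$)
$j = 802657$ ($j = 7261 + 795396 = 802657$)
$R = 1657696$ ($R = 802657 + 855039 = 1657696$)
$\left(-4469982 + Z\right) \left(2689124 + R\right) = \left(-4469982 + 2648429\right) \left(2689124 + 1657696\right) = \left(-1821553\right) 4346820 = -7917963011460$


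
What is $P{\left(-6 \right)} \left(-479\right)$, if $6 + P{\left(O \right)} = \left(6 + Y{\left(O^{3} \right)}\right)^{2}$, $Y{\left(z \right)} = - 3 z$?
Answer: $-204873090$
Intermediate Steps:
$P{\left(O \right)} = -6 + \left(6 - 3 O^{3}\right)^{2}$
$P{\left(-6 \right)} \left(-479\right) = \left(-6 + 9 \left(-2 + \left(-6\right)^{3}\right)^{2}\right) \left(-479\right) = \left(-6 + 9 \left(-2 - 216\right)^{2}\right) \left(-479\right) = \left(-6 + 9 \left(-218\right)^{2}\right) \left(-479\right) = \left(-6 + 9 \cdot 47524\right) \left(-479\right) = \left(-6 + 427716\right) \left(-479\right) = 427710 \left(-479\right) = -204873090$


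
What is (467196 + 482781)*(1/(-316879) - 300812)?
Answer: -90552763078417773/316879 ≈ -2.8576e+11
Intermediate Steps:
(467196 + 482781)*(1/(-316879) - 300812) = 949977*(-1/316879 - 300812) = 949977*(-95321005749/316879) = -90552763078417773/316879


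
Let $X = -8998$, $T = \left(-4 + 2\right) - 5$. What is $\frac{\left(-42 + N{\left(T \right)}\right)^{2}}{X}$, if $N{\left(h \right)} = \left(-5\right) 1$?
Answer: $- \frac{2209}{8998} \approx -0.2455$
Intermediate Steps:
$T = -7$ ($T = -2 - 5 = -7$)
$N{\left(h \right)} = -5$
$\frac{\left(-42 + N{\left(T \right)}\right)^{2}}{X} = \frac{\left(-42 - 5\right)^{2}}{-8998} = \left(-47\right)^{2} \left(- \frac{1}{8998}\right) = 2209 \left(- \frac{1}{8998}\right) = - \frac{2209}{8998}$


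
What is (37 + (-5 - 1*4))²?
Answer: 784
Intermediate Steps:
(37 + (-5 - 1*4))² = (37 + (-5 - 4))² = (37 - 9)² = 28² = 784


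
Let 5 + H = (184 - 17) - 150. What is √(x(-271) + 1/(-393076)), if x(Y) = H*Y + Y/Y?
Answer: I*√125576979976713/196538 ≈ 57.018*I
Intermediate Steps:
H = 12 (H = -5 + ((184 - 17) - 150) = -5 + (167 - 150) = -5 + 17 = 12)
x(Y) = 1 + 12*Y (x(Y) = 12*Y + Y/Y = 12*Y + 1 = 1 + 12*Y)
√(x(-271) + 1/(-393076)) = √((1 + 12*(-271)) + 1/(-393076)) = √((1 - 3252) - 1/393076) = √(-3251 - 1/393076) = √(-1277890077/393076) = I*√125576979976713/196538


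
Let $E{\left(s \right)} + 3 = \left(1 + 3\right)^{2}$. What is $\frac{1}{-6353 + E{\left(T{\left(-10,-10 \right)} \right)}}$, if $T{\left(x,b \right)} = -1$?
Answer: $- \frac{1}{6340} \approx -0.00015773$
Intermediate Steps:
$E{\left(s \right)} = 13$ ($E{\left(s \right)} = -3 + \left(1 + 3\right)^{2} = -3 + 4^{2} = -3 + 16 = 13$)
$\frac{1}{-6353 + E{\left(T{\left(-10,-10 \right)} \right)}} = \frac{1}{-6353 + 13} = \frac{1}{-6340} = - \frac{1}{6340}$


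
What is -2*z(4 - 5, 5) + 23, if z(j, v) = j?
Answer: 25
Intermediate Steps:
-2*z(4 - 5, 5) + 23 = -2*(4 - 5) + 23 = -2*(-1) + 23 = 2 + 23 = 25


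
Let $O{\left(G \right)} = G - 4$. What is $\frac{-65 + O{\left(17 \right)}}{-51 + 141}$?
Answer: $- \frac{26}{45} \approx -0.57778$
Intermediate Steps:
$O{\left(G \right)} = -4 + G$ ($O{\left(G \right)} = G - 4 = -4 + G$)
$\frac{-65 + O{\left(17 \right)}}{-51 + 141} = \frac{-65 + \left(-4 + 17\right)}{-51 + 141} = \frac{-65 + 13}{90} = \left(-52\right) \frac{1}{90} = - \frac{26}{45}$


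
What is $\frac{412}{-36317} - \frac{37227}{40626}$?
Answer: $- \frac{456236957}{491804814} \approx -0.92768$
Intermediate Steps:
$\frac{412}{-36317} - \frac{37227}{40626} = 412 \left(- \frac{1}{36317}\right) - \frac{12409}{13542} = - \frac{412}{36317} - \frac{12409}{13542} = - \frac{456236957}{491804814}$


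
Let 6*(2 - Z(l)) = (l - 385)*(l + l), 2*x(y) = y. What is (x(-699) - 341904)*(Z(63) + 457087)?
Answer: -317509256457/2 ≈ -1.5875e+11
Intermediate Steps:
x(y) = y/2
Z(l) = 2 - l*(-385 + l)/3 (Z(l) = 2 - (l - 385)*(l + l)/6 = 2 - (-385 + l)*2*l/6 = 2 - l*(-385 + l)/3)
(x(-699) - 341904)*(Z(63) + 457087) = ((½)*(-699) - 341904)*((2 - ⅓*63² + (385/3)*63) + 457087) = (-699/2 - 341904)*((2 - ⅓*3969 + 8085) + 457087) = -684507*((2 - 1323 + 8085) + 457087)/2 = -684507*(6764 + 457087)/2 = -684507/2*463851 = -317509256457/2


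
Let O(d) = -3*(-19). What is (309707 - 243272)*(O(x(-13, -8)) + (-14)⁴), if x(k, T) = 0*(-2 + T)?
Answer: 2555953755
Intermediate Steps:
x(k, T) = 0
O(d) = 57
(309707 - 243272)*(O(x(-13, -8)) + (-14)⁴) = (309707 - 243272)*(57 + (-14)⁴) = 66435*(57 + 38416) = 66435*38473 = 2555953755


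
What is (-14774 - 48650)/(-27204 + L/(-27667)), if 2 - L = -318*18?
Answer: 877375904/376329397 ≈ 2.3314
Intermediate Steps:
L = 5726 (L = 2 - (-318)*18 = 2 - 1*(-5724) = 2 + 5724 = 5726)
(-14774 - 48650)/(-27204 + L/(-27667)) = (-14774 - 48650)/(-27204 + 5726/(-27667)) = -63424/(-27204 + 5726*(-1/27667)) = -63424/(-27204 - 5726/27667) = -63424/(-752658794/27667) = -63424*(-27667/752658794) = 877375904/376329397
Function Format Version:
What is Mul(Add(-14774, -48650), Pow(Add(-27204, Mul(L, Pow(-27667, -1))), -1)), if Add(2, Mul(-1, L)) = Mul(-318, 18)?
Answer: Rational(877375904, 376329397) ≈ 2.3314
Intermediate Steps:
L = 5726 (L = Add(2, Mul(-1, Mul(-318, 18))) = Add(2, Mul(-1, -5724)) = Add(2, 5724) = 5726)
Mul(Add(-14774, -48650), Pow(Add(-27204, Mul(L, Pow(-27667, -1))), -1)) = Mul(Add(-14774, -48650), Pow(Add(-27204, Mul(5726, Pow(-27667, -1))), -1)) = Mul(-63424, Pow(Add(-27204, Mul(5726, Rational(-1, 27667))), -1)) = Mul(-63424, Pow(Add(-27204, Rational(-5726, 27667)), -1)) = Mul(-63424, Pow(Rational(-752658794, 27667), -1)) = Mul(-63424, Rational(-27667, 752658794)) = Rational(877375904, 376329397)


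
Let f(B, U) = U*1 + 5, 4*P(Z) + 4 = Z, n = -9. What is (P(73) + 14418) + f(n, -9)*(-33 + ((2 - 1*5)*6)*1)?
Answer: 58557/4 ≈ 14639.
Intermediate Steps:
P(Z) = -1 + Z/4
f(B, U) = 5 + U (f(B, U) = U + 5 = 5 + U)
(P(73) + 14418) + f(n, -9)*(-33 + ((2 - 1*5)*6)*1) = ((-1 + (1/4)*73) + 14418) + (5 - 9)*(-33 + ((2 - 1*5)*6)*1) = ((-1 + 73/4) + 14418) - 4*(-33 + ((2 - 5)*6)*1) = (69/4 + 14418) - 4*(-33 - 3*6*1) = 57741/4 - 4*(-33 - 18*1) = 57741/4 - 4*(-33 - 18) = 57741/4 - 4*(-51) = 57741/4 + 204 = 58557/4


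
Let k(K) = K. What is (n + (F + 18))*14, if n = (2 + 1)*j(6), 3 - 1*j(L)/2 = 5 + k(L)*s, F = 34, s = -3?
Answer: 2072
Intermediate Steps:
j(L) = -4 + 6*L (j(L) = 6 - 2*(5 + L*(-3)) = 6 - 2*(5 - 3*L) = 6 + (-10 + 6*L) = -4 + 6*L)
n = 96 (n = (2 + 1)*(-4 + 6*6) = 3*(-4 + 36) = 3*32 = 96)
(n + (F + 18))*14 = (96 + (34 + 18))*14 = (96 + 52)*14 = 148*14 = 2072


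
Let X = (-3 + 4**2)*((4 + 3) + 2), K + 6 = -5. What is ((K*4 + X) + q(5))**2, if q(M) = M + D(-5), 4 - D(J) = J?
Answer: 7569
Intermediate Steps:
D(J) = 4 - J
K = -11 (K = -6 - 5 = -11)
q(M) = 9 + M (q(M) = M + (4 - 1*(-5)) = M + (4 + 5) = M + 9 = 9 + M)
X = 117 (X = (-3 + 16)*(7 + 2) = 13*9 = 117)
((K*4 + X) + q(5))**2 = ((-11*4 + 117) + (9 + 5))**2 = ((-44 + 117) + 14)**2 = (73 + 14)**2 = 87**2 = 7569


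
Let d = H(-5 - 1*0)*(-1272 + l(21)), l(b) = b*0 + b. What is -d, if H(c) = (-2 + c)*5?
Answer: -43785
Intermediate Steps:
H(c) = -10 + 5*c
l(b) = b (l(b) = 0 + b = b)
d = 43785 (d = (-10 + 5*(-5 - 1*0))*(-1272 + 21) = (-10 + 5*(-5 + 0))*(-1251) = (-10 + 5*(-5))*(-1251) = (-10 - 25)*(-1251) = -35*(-1251) = 43785)
-d = -1*43785 = -43785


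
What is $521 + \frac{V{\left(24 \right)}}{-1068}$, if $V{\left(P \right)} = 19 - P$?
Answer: $\frac{556433}{1068} \approx 521.0$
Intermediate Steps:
$521 + \frac{V{\left(24 \right)}}{-1068} = 521 + \frac{19 - 24}{-1068} = 521 + \left(19 - 24\right) \left(- \frac{1}{1068}\right) = 521 - - \frac{5}{1068} = 521 + \frac{5}{1068} = \frac{556433}{1068}$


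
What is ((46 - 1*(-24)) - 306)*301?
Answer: -71036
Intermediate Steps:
((46 - 1*(-24)) - 306)*301 = ((46 + 24) - 306)*301 = (70 - 306)*301 = -236*301 = -71036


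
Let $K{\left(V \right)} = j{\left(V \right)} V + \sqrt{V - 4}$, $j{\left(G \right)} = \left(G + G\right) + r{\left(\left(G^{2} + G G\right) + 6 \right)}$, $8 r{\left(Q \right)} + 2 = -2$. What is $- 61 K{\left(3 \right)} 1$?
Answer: $- \frac{2013}{2} - 61 i \approx -1006.5 - 61.0 i$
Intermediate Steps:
$r{\left(Q \right)} = - \frac{1}{2}$ ($r{\left(Q \right)} = - \frac{1}{4} + \frac{1}{8} \left(-2\right) = - \frac{1}{4} - \frac{1}{4} = - \frac{1}{2}$)
$j{\left(G \right)} = - \frac{1}{2} + 2 G$ ($j{\left(G \right)} = \left(G + G\right) - \frac{1}{2} = 2 G - \frac{1}{2} = - \frac{1}{2} + 2 G$)
$K{\left(V \right)} = \sqrt{-4 + V} + V \left(- \frac{1}{2} + 2 V\right)$ ($K{\left(V \right)} = \left(- \frac{1}{2} + 2 V\right) V + \sqrt{V - 4} = V \left(- \frac{1}{2} + 2 V\right) + \sqrt{-4 + V} = \sqrt{-4 + V} + V \left(- \frac{1}{2} + 2 V\right)$)
$- 61 K{\left(3 \right)} 1 = - 61 \left(\sqrt{-4 + 3} + 2 \cdot 3^{2} - \frac{3}{2}\right) 1 = - 61 \left(\sqrt{-1} + 2 \cdot 9 - \frac{3}{2}\right) 1 = - 61 \left(i + 18 - \frac{3}{2}\right) 1 = - 61 \left(\frac{33}{2} + i\right) 1 = \left(- \frac{2013}{2} - 61 i\right) 1 = - \frac{2013}{2} - 61 i$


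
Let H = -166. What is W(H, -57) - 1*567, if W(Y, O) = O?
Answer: -624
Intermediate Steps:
W(H, -57) - 1*567 = -57 - 1*567 = -57 - 567 = -624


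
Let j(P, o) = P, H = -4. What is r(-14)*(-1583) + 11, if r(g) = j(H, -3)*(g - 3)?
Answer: -107633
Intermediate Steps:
r(g) = 12 - 4*g (r(g) = -4*(g - 3) = -4*(-3 + g) = 12 - 4*g)
r(-14)*(-1583) + 11 = (12 - 4*(-14))*(-1583) + 11 = (12 + 56)*(-1583) + 11 = 68*(-1583) + 11 = -107644 + 11 = -107633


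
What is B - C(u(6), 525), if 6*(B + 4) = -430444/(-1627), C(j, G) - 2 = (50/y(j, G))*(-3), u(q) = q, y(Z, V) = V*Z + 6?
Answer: 97924361/2567406 ≈ 38.141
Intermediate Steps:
y(Z, V) = 6 + V*Z
C(j, G) = 2 - 150/(6 + G*j) (C(j, G) = 2 + (50/(6 + G*j))*(-3) = 2 - 150/(6 + G*j))
B = 195698/4881 (B = -4 + (-430444/(-1627))/6 = -4 + (-430444*(-1/1627))/6 = -4 + (1/6)*(430444/1627) = -4 + 215222/4881 = 195698/4881 ≈ 40.094)
B - C(u(6), 525) = 195698/4881 - 2*(-69 + 525*6)/(6 + 525*6) = 195698/4881 - 2*(-69 + 3150)/(6 + 3150) = 195698/4881 - 2*3081/3156 = 195698/4881 - 1*1027/526 = 195698/4881 - 1027/526 = 97924361/2567406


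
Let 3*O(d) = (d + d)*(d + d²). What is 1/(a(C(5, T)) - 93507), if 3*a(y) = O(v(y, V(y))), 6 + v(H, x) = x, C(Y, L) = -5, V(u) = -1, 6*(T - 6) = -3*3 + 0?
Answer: -3/280717 ≈ -1.0687e-5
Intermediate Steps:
T = 9/2 (T = 6 + (-3*3 + 0)/6 = 6 + (-9 + 0)/6 = 6 + (⅙)*(-9) = 6 - 3/2 = 9/2 ≈ 4.5000)
v(H, x) = -6 + x
O(d) = 2*d*(d + d²)/3 (O(d) = ((d + d)*(d + d²))/3 = ((2*d)*(d + d²))/3 = (2*d*(d + d²))/3 = 2*d*(d + d²)/3)
a(y) = -196/3 (a(y) = (2*(-6 - 1)²*(1 + (-6 - 1))/3)/3 = ((⅔)*(-7)²*(1 - 7))/3 = ((⅔)*49*(-6))/3 = (⅓)*(-196) = -196/3)
1/(a(C(5, T)) - 93507) = 1/(-196/3 - 93507) = 1/(-280717/3) = -3/280717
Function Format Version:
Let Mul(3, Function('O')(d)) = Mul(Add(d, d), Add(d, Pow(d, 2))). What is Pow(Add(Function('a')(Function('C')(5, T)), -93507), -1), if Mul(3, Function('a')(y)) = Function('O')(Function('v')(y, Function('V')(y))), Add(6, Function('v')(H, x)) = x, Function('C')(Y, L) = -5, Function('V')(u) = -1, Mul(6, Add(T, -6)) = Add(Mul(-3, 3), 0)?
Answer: Rational(-3, 280717) ≈ -1.0687e-5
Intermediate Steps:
T = Rational(9, 2) (T = Add(6, Mul(Rational(1, 6), Add(Mul(-3, 3), 0))) = Add(6, Mul(Rational(1, 6), Add(-9, 0))) = Add(6, Mul(Rational(1, 6), -9)) = Add(6, Rational(-3, 2)) = Rational(9, 2) ≈ 4.5000)
Function('v')(H, x) = Add(-6, x)
Function('O')(d) = Mul(Rational(2, 3), d, Add(d, Pow(d, 2))) (Function('O')(d) = Mul(Rational(1, 3), Mul(Add(d, d), Add(d, Pow(d, 2)))) = Mul(Rational(1, 3), Mul(Mul(2, d), Add(d, Pow(d, 2)))) = Mul(Rational(1, 3), Mul(2, d, Add(d, Pow(d, 2)))) = Mul(Rational(2, 3), d, Add(d, Pow(d, 2))))
Function('a')(y) = Rational(-196, 3) (Function('a')(y) = Mul(Rational(1, 3), Mul(Rational(2, 3), Pow(Add(-6, -1), 2), Add(1, Add(-6, -1)))) = Mul(Rational(1, 3), Mul(Rational(2, 3), Pow(-7, 2), Add(1, -7))) = Mul(Rational(1, 3), Mul(Rational(2, 3), 49, -6)) = Mul(Rational(1, 3), -196) = Rational(-196, 3))
Pow(Add(Function('a')(Function('C')(5, T)), -93507), -1) = Pow(Add(Rational(-196, 3), -93507), -1) = Pow(Rational(-280717, 3), -1) = Rational(-3, 280717)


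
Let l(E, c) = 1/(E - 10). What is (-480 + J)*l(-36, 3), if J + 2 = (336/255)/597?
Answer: 12229489/1167135 ≈ 10.478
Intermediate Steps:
J = -101378/50745 (J = -2 + (336/255)/597 = -2 + (336*(1/255))*(1/597) = -2 + (112/85)*(1/597) = -2 + 112/50745 = -101378/50745 ≈ -1.9978)
l(E, c) = 1/(-10 + E)
(-480 + J)*l(-36, 3) = (-480 - 101378/50745)/(-10 - 36) = -24458978/50745/(-46) = -24458978/50745*(-1/46) = 12229489/1167135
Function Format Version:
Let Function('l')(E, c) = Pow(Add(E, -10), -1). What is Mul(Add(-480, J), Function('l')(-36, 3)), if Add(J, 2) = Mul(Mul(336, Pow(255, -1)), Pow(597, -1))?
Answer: Rational(12229489, 1167135) ≈ 10.478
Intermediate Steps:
J = Rational(-101378, 50745) (J = Add(-2, Mul(Mul(336, Pow(255, -1)), Pow(597, -1))) = Add(-2, Mul(Mul(336, Rational(1, 255)), Rational(1, 597))) = Add(-2, Mul(Rational(112, 85), Rational(1, 597))) = Add(-2, Rational(112, 50745)) = Rational(-101378, 50745) ≈ -1.9978)
Function('l')(E, c) = Pow(Add(-10, E), -1)
Mul(Add(-480, J), Function('l')(-36, 3)) = Mul(Add(-480, Rational(-101378, 50745)), Pow(Add(-10, -36), -1)) = Mul(Rational(-24458978, 50745), Pow(-46, -1)) = Mul(Rational(-24458978, 50745), Rational(-1, 46)) = Rational(12229489, 1167135)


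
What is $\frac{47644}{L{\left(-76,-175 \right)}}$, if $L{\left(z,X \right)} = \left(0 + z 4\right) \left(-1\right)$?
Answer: $\frac{11911}{76} \approx 156.72$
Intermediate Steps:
$L{\left(z,X \right)} = - 4 z$ ($L{\left(z,X \right)} = \left(0 + 4 z\right) \left(-1\right) = 4 z \left(-1\right) = - 4 z$)
$\frac{47644}{L{\left(-76,-175 \right)}} = \frac{47644}{\left(-4\right) \left(-76\right)} = \frac{47644}{304} = 47644 \cdot \frac{1}{304} = \frac{11911}{76}$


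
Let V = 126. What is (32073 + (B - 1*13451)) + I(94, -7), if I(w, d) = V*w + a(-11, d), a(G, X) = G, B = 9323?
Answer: 39778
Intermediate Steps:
I(w, d) = -11 + 126*w (I(w, d) = 126*w - 11 = -11 + 126*w)
(32073 + (B - 1*13451)) + I(94, -7) = (32073 + (9323 - 1*13451)) + (-11 + 126*94) = (32073 + (9323 - 13451)) + (-11 + 11844) = (32073 - 4128) + 11833 = 27945 + 11833 = 39778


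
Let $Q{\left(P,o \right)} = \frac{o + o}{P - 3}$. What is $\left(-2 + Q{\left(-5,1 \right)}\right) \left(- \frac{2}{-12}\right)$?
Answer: $- \frac{3}{8} \approx -0.375$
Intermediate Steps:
$Q{\left(P,o \right)} = \frac{2 o}{-3 + P}$
$\left(-2 + Q{\left(-5,1 \right)}\right) \left(- \frac{2}{-12}\right) = \left(-2 + 2 \cdot 1 \frac{1}{-3 - 5}\right) \left(- \frac{2}{-12}\right) = \left(-2 + 2 \cdot 1 \frac{1}{-8}\right) \left(\left(-2\right) \left(- \frac{1}{12}\right)\right) = \left(-2 + 2 \cdot 1 \left(- \frac{1}{8}\right)\right) \frac{1}{6} = \left(-2 - \frac{1}{4}\right) \frac{1}{6} = \left(- \frac{9}{4}\right) \frac{1}{6} = - \frac{3}{8}$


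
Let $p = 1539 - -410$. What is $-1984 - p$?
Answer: $-3933$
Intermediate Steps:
$p = 1949$ ($p = 1539 + 410 = 1949$)
$-1984 - p = -1984 - 1949 = -3933$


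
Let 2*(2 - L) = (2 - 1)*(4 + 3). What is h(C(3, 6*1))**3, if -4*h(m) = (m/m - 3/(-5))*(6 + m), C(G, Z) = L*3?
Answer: -27/125 ≈ -0.21600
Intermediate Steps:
L = -3/2 (L = 2 - (2 - 1)*(4 + 3)/2 = 2 - 7/2 = -3/2 ≈ -1.5000)
C(G, Z) = -9/2 (C(G, Z) = -3/2*3 = -9/2)
h(m) = -12/5 - 2*m/5 (h(m) = -(m/m - 3/(-5))*(6 + m)/4 = -(1 - 3*(-1/5))*(6 + m)/4 = -(1 + 3/5)*(6 + m)/4 = -2*(6 + m)/5 = -(48/5 + 8*m/5)/4 = -12/5 - 2*m/5)
h(C(3, 6*1))**3 = (-12/5 - 2/5*(-9/2))**3 = (-12/5 + 9/5)**3 = (-3/5)**3 = -27/125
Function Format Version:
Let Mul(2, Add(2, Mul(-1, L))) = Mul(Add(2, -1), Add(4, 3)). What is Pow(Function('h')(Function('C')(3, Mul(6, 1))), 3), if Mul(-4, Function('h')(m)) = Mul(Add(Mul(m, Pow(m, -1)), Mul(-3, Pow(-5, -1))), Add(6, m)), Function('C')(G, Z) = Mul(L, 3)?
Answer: Rational(-27, 125) ≈ -0.21600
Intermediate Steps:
L = Rational(-3, 2) (L = Add(2, Mul(Rational(-1, 2), Mul(Add(2, -1), Add(4, 3)))) = Add(2, Mul(Rational(-1, 2), Mul(1, 7))) = Add(2, Mul(Rational(-1, 2), 7)) = Add(2, Rational(-7, 2)) = Rational(-3, 2) ≈ -1.5000)
Function('C')(G, Z) = Rational(-9, 2) (Function('C')(G, Z) = Mul(Rational(-3, 2), 3) = Rational(-9, 2))
Function('h')(m) = Add(Rational(-12, 5), Mul(Rational(-2, 5), m)) (Function('h')(m) = Mul(Rational(-1, 4), Mul(Add(Mul(m, Pow(m, -1)), Mul(-3, Pow(-5, -1))), Add(6, m))) = Mul(Rational(-1, 4), Mul(Add(1, Mul(-3, Rational(-1, 5))), Add(6, m))) = Mul(Rational(-1, 4), Mul(Add(1, Rational(3, 5)), Add(6, m))) = Mul(Rational(-1, 4), Mul(Rational(8, 5), Add(6, m))) = Mul(Rational(-1, 4), Add(Rational(48, 5), Mul(Rational(8, 5), m))) = Add(Rational(-12, 5), Mul(Rational(-2, 5), m)))
Pow(Function('h')(Function('C')(3, Mul(6, 1))), 3) = Pow(Add(Rational(-12, 5), Mul(Rational(-2, 5), Rational(-9, 2))), 3) = Pow(Add(Rational(-12, 5), Rational(9, 5)), 3) = Pow(Rational(-3, 5), 3) = Rational(-27, 125)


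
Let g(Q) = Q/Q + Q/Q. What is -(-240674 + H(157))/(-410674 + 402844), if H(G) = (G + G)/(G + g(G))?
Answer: -19133426/622485 ≈ -30.737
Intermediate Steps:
g(Q) = 2 (g(Q) = 1 + 1 = 2)
H(G) = 2*G/(2 + G) (H(G) = (G + G)/(G + 2) = (2*G)/(2 + G) = 2*G/(2 + G))
-(-240674 + H(157))/(-410674 + 402844) = -(-240674 + 2*157/(2 + 157))/(-410674 + 402844) = -(-240674 + 2*157/159)/(-7830) = -(-240674 + 2*157*(1/159))*(-1)/7830 = -(-240674 + 314/159)*(-1)/7830 = -(-38266852)*(-1)/(159*7830) = -1*19133426/622485 = -19133426/622485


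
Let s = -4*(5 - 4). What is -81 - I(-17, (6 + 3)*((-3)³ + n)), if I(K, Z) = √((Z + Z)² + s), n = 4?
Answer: -81 - 8*√2678 ≈ -495.00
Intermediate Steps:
s = -4 (s = -4*1 = -4)
I(K, Z) = √(-4 + 4*Z²) (I(K, Z) = √((Z + Z)² - 4) = √((2*Z)² - 4) = √(4*Z² - 4) = √(-4 + 4*Z²))
-81 - I(-17, (6 + 3)*((-3)³ + n)) = -81 - 2*√(-1 + ((6 + 3)*((-3)³ + 4))²) = -81 - 2*√(-1 + (9*(-27 + 4))²) = -81 - 2*√(-1 + (9*(-23))²) = -81 - 2*√(-1 + (-207)²) = -81 - 2*√(-1 + 42849) = -81 - 2*√42848 = -81 - 2*4*√2678 = -81 - 8*√2678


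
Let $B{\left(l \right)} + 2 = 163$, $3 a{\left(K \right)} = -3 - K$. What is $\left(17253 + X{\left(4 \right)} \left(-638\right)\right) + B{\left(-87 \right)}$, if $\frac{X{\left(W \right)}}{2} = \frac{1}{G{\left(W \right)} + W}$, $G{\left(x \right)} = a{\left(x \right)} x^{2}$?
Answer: $\frac{436307}{25} \approx 17452.0$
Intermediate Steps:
$a{\left(K \right)} = -1 - \frac{K}{3}$ ($a{\left(K \right)} = \frac{-3 - K}{3} = -1 - \frac{K}{3}$)
$B{\left(l \right)} = 161$ ($B{\left(l \right)} = -2 + 163 = 161$)
$G{\left(x \right)} = x^{2} \left(-1 - \frac{x}{3}\right)$ ($G{\left(x \right)} = \left(-1 - \frac{x}{3}\right) x^{2} = x^{2} \left(-1 - \frac{x}{3}\right)$)
$X{\left(W \right)} = \frac{2}{W + \frac{W^{2} \left(-3 - W\right)}{3}}$ ($X{\left(W \right)} = \frac{2}{\frac{W^{2} \left(-3 - W\right)}{3} + W} = \frac{2}{W + \frac{W^{2} \left(-3 - W\right)}{3}}$)
$\left(17253 + X{\left(4 \right)} \left(-638\right)\right) + B{\left(-87 \right)} = \left(17253 + - \frac{6}{4 \left(-3 + 4 \left(3 + 4\right)\right)} \left(-638\right)\right) + 161 = \left(17253 + \left(-6\right) \frac{1}{4} \frac{1}{-3 + 4 \cdot 7} \left(-638\right)\right) + 161 = \left(17253 + \left(-6\right) \frac{1}{4} \frac{1}{-3 + 28} \left(-638\right)\right) + 161 = \left(17253 + \left(-6\right) \frac{1}{4} \cdot \frac{1}{25} \left(-638\right)\right) + 161 = \left(17253 - - \frac{957}{25}\right) + 161 = \left(17253 + \frac{957}{25}\right) + 161 = \frac{432282}{25} + 161 = \frac{436307}{25}$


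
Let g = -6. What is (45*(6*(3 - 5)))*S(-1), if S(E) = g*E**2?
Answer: 3240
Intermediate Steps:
S(E) = -6*E**2
(45*(6*(3 - 5)))*S(-1) = (45*(6*(3 - 5)))*(-6*(-1)**2) = (45*(6*(-2)))*(-6*1) = (45*(-12))*(-6) = -540*(-6) = 3240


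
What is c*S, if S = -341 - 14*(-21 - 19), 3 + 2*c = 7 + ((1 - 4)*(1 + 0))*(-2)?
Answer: 1095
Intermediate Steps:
c = 5 (c = -3/2 + (7 + ((1 - 4)*(1 + 0))*(-2))/2 = -3/2 + (7 - 3*1*(-2))/2 = -3/2 + (7 - 3*(-2))/2 = -3/2 + (7 + 6)/2 = -3/2 + (½)*13 = -3/2 + 13/2 = 5)
S = 219 (S = -341 - 14*(-40) = -341 - 1*(-560) = -341 + 560 = 219)
c*S = 5*219 = 1095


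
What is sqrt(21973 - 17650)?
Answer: sqrt(4323) ≈ 65.750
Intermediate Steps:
sqrt(21973 - 17650) = sqrt(4323)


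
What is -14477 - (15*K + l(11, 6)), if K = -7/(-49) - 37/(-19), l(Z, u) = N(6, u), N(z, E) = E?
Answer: -1930409/133 ≈ -14514.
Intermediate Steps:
l(Z, u) = u
K = 278/133 (K = -7*(-1/49) - 37*(-1/19) = ⅐ + 37/19 = 278/133 ≈ 2.0902)
-14477 - (15*K + l(11, 6)) = -14477 - (15*(278/133) + 6) = -14477 - (4170/133 + 6) = -14477 - 1*4968/133 = -14477 - 4968/133 = -1930409/133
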